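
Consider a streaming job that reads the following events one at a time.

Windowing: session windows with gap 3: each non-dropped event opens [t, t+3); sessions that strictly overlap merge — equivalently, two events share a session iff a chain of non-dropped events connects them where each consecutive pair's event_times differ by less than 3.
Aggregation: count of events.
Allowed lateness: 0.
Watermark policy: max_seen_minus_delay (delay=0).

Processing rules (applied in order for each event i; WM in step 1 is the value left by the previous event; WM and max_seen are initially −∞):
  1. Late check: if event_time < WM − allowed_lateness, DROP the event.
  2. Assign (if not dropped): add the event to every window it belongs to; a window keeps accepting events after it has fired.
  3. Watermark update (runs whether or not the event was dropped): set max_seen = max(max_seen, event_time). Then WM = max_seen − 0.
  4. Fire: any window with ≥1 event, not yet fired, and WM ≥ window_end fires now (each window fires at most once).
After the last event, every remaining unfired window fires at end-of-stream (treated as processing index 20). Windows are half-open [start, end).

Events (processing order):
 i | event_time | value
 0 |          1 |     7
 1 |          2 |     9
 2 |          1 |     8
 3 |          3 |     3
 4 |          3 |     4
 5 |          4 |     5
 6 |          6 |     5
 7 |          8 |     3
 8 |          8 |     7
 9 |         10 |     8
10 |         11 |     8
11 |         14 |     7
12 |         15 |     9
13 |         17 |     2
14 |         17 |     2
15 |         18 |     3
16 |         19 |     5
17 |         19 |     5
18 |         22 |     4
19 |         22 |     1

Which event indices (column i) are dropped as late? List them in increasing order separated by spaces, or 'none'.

i=0 t=1 v=7: → [1,4); WM=1
i=1 t=2 v=9: → [1,5); WM=2
i=2 t=1 v=8: DROP (t<2-0); WM=2
i=3 t=3 v=3: → [1,6); WM=3
i=4 t=3 v=4: → [1,6); WM=3
i=5 t=4 v=5: → [1,7); WM=4
i=6 t=6 v=5: → [1,9); WM=6
i=7 t=8 v=3: → [1,11); WM=8
i=8 t=8 v=7: → [1,11); WM=8
i=9 t=10 v=8: → [1,13); WM=10
i=10 t=11 v=8: → [1,14); WM=11
i=11 t=14 v=7: → [14,17); WM=14
i=12 t=15 v=9: → [14,18); WM=15
i=13 t=17 v=2: → [14,20); WM=17
i=14 t=17 v=2: → [14,20); WM=17
i=15 t=18 v=3: → [14,21); WM=18
i=16 t=19 v=5: → [14,22); WM=19
i=17 t=19 v=5: → [14,22); WM=19
i=18 t=22 v=4: → [22,25); WM=22
i=19 t=22 v=1: → [22,25); WM=22

2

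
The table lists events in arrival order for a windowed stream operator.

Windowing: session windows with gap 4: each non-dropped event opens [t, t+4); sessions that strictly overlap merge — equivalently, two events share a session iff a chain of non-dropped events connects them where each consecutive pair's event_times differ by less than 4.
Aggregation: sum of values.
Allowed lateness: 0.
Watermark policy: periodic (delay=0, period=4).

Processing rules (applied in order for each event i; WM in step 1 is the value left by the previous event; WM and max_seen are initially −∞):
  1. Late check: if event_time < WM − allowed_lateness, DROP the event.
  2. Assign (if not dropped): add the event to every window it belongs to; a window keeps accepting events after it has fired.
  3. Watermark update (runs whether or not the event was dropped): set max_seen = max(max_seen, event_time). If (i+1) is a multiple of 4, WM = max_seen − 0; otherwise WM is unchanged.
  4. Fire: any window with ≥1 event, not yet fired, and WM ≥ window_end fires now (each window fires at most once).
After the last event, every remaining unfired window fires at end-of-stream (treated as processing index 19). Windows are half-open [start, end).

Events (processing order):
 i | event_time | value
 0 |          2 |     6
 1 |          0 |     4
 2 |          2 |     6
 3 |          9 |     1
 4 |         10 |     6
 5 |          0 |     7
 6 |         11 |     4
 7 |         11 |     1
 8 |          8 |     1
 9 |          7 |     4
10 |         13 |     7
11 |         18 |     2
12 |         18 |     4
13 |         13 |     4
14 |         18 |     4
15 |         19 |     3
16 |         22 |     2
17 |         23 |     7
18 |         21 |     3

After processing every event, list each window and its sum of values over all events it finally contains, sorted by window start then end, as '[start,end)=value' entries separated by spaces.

i=0 t=2 v=6: → [2,6); WM=−∞
i=1 t=0 v=4: → [0,6); WM=−∞
i=2 t=2 v=6: → [0,6); WM=−∞
i=3 t=9 v=1: → [9,13); WM=9
i=4 t=10 v=6: → [9,14); WM=9
i=5 t=0 v=7: DROP (t<9-0); WM=9
i=6 t=11 v=4: → [9,15); WM=9
i=7 t=11 v=1: → [9,15); WM=11
i=8 t=8 v=1: DROP (t<11-0); WM=11
i=9 t=7 v=4: DROP (t<11-0); WM=11
i=10 t=13 v=7: → [9,17); WM=11
i=11 t=18 v=2: → [18,22); WM=18
i=12 t=18 v=4: → [18,22); WM=18
i=13 t=13 v=4: DROP (t<18-0); WM=18
i=14 t=18 v=4: → [18,22); WM=18
i=15 t=19 v=3: → [18,23); WM=19
i=16 t=22 v=2: → [18,26); WM=19
i=17 t=23 v=7: → [18,27); WM=19
i=18 t=21 v=3: → [18,27); WM=19

[0,6)=16 [9,17)=19 [18,27)=25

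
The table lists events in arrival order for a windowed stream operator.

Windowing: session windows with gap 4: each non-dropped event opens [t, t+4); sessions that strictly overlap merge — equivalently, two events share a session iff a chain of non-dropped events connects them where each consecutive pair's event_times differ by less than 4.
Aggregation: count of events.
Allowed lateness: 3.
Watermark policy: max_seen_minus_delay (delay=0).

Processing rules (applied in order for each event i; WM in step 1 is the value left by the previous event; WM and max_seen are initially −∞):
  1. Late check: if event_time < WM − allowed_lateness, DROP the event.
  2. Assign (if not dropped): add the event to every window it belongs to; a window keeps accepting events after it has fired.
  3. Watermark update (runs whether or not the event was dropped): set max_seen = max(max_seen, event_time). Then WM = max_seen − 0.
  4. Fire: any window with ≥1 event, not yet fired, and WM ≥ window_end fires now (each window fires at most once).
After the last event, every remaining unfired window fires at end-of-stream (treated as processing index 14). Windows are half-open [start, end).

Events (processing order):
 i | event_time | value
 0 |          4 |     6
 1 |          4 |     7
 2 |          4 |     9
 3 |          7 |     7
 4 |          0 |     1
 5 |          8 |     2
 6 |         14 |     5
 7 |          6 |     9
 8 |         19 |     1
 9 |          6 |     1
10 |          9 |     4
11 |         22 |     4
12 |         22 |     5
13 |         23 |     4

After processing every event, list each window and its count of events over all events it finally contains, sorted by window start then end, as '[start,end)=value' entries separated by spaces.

[4,12)=5 [14,18)=1 [19,27)=4

i=0 t=4 v=6: → [4,8); WM=4
i=1 t=4 v=7: → [4,8); WM=4
i=2 t=4 v=9: → [4,8); WM=4
i=3 t=7 v=7: → [4,11); WM=7
i=4 t=0 v=1: DROP (t<7-3); WM=7
i=5 t=8 v=2: → [4,12); WM=8
i=6 t=14 v=5: → [14,18); WM=14
i=7 t=6 v=9: DROP (t<14-3); WM=14
i=8 t=19 v=1: → [19,23); WM=19
i=9 t=6 v=1: DROP (t<19-3); WM=19
i=10 t=9 v=4: DROP (t<19-3); WM=19
i=11 t=22 v=4: → [19,26); WM=22
i=12 t=22 v=5: → [19,26); WM=22
i=13 t=23 v=4: → [19,27); WM=23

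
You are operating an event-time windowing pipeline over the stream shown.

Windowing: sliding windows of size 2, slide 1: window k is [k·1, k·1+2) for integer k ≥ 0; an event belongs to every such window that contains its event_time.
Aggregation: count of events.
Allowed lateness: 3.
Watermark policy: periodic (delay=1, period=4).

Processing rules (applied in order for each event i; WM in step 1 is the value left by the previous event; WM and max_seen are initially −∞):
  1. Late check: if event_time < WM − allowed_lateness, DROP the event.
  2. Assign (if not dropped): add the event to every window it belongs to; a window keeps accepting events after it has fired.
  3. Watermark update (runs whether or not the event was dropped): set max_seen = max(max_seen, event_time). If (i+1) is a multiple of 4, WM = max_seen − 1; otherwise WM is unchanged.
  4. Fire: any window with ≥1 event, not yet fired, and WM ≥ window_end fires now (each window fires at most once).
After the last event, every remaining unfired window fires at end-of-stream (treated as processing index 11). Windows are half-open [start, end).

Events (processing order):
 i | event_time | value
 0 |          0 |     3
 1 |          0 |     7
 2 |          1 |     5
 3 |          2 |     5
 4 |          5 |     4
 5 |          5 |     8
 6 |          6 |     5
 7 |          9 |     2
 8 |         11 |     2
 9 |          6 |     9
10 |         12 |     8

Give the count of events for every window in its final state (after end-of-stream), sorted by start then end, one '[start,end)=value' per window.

[0,2)=3 [1,3)=2 [2,4)=1 [4,6)=2 [5,7)=4 [6,8)=2 [8,10)=1 [9,11)=1 [10,12)=1 [11,13)=2 [12,14)=1

i=0 t=0 v=3: → [0,2); WM=−∞
i=1 t=0 v=7: → [0,2); WM=−∞
i=2 t=1 v=5: → [1,3),[0,2); WM=−∞
i=3 t=2 v=5: → [2,4),[1,3); WM=1
i=4 t=5 v=4: → [5,7),[4,6); WM=1
i=5 t=5 v=8: → [5,7),[4,6); WM=1
i=6 t=6 v=5: → [6,8),[5,7); WM=1
i=7 t=9 v=2: → [9,11),[8,10); WM=8; [0,2) fires=3 [1,3) fires=2 [2,4) fires=1 [4,6) fires=2 [5,7) fires=3 [6,8) fires=1
i=8 t=11 v=2: → [11,13),[10,12); WM=8
i=9 t=6 v=9: → [6,8),[5,7); WM=8
i=10 t=12 v=8: → [12,14),[11,13); WM=8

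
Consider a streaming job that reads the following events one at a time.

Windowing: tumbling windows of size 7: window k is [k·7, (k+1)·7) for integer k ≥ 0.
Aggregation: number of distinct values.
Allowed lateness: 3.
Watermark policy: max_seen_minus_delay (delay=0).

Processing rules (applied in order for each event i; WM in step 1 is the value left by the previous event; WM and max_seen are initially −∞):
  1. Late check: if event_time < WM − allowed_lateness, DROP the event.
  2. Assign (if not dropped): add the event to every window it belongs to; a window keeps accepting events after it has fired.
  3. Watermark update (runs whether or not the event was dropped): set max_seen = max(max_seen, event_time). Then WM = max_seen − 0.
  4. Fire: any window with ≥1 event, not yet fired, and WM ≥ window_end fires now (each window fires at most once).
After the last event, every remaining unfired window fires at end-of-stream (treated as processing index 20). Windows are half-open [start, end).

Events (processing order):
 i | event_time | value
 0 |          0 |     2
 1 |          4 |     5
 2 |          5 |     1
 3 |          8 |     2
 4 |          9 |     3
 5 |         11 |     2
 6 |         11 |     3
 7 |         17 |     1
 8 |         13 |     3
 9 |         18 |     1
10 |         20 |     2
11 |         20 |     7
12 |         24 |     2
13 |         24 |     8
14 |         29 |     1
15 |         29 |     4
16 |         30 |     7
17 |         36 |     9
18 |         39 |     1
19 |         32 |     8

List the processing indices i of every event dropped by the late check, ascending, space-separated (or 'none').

8 19

i=0 t=0 v=2: → [0,7); WM=0
i=1 t=4 v=5: → [0,7); WM=4
i=2 t=5 v=1: → [0,7); WM=5
i=3 t=8 v=2: → [7,14); WM=8; [0,7) fires=3
i=4 t=9 v=3: → [7,14); WM=9
i=5 t=11 v=2: → [7,14); WM=11
i=6 t=11 v=3: → [7,14); WM=11
i=7 t=17 v=1: → [14,21); WM=17; [7,14) fires=2
i=8 t=13 v=3: DROP (t<17-3); WM=17
i=9 t=18 v=1: → [14,21); WM=18
i=10 t=20 v=2: → [14,21); WM=20
i=11 t=20 v=7: → [14,21); WM=20
i=12 t=24 v=2: → [21,28); WM=24; [14,21) fires=3
i=13 t=24 v=8: → [21,28); WM=24
i=14 t=29 v=1: → [28,35); WM=29; [21,28) fires=2
i=15 t=29 v=4: → [28,35); WM=29
i=16 t=30 v=7: → [28,35); WM=30
i=17 t=36 v=9: → [35,42); WM=36; [28,35) fires=3
i=18 t=39 v=1: → [35,42); WM=39
i=19 t=32 v=8: DROP (t<39-3); WM=39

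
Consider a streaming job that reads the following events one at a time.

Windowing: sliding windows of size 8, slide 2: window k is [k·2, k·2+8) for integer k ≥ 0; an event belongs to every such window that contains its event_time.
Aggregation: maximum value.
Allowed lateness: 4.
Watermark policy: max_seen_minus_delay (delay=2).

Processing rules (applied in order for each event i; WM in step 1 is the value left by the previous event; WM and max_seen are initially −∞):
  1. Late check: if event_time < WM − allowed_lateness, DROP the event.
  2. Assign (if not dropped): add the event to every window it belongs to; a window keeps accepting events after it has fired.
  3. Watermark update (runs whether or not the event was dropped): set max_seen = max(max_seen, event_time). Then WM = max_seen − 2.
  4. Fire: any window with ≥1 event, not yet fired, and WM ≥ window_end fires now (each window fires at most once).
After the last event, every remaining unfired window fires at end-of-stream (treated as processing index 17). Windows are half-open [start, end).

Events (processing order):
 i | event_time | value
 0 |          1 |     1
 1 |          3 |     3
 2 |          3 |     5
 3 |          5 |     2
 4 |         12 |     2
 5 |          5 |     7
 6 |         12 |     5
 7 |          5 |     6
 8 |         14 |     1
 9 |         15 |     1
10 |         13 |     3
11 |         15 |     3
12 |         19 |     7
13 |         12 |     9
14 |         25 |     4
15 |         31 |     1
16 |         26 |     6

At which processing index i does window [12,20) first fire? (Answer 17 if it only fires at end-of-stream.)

14

i=0 t=1 v=1: → [0,8); WM=-1
i=1 t=3 v=3: → [2,10),[0,8); WM=1
i=2 t=3 v=5: → [2,10),[0,8); WM=1
i=3 t=5 v=2: → [4,12),[2,10),[0,8); WM=3
i=4 t=12 v=2: → [12,20),[10,18),[8,16),[6,14); WM=10; [0,8) fires=5 [2,10) fires=5
i=5 t=5 v=7: DROP (t<10-4); WM=10
i=6 t=12 v=5: → [12,20),[10,18),[8,16),[6,14); WM=10
i=7 t=5 v=6: DROP (t<10-4); WM=10
i=8 t=14 v=1: → [14,22),[12,20),[10,18),[8,16); WM=12; [4,12) fires=2
i=9 t=15 v=1: → [14,22),[12,20),[10,18),[8,16); WM=13
i=10 t=13 v=3: → [12,20),[10,18),[8,16),[6,14); WM=13
i=11 t=15 v=3: → [14,22),[12,20),[10,18),[8,16); WM=13
i=12 t=19 v=7: → [18,26),[16,24),[14,22),[12,20); WM=17; [6,14) fires=5 [8,16) fires=5
i=13 t=12 v=9: DROP (t<17-4); WM=17
i=14 t=25 v=4: → [24,32),[22,30),[20,28),[18,26); WM=23; [10,18) fires=5 [12,20) fires=7 [14,22) fires=7
i=15 t=31 v=1: → [30,38),[28,36),[26,34),[24,32); WM=29; [16,24) fires=7 [18,26) fires=7 [20,28) fires=4
i=16 t=26 v=6: → [26,34),[24,32),[22,30),[20,28); WM=29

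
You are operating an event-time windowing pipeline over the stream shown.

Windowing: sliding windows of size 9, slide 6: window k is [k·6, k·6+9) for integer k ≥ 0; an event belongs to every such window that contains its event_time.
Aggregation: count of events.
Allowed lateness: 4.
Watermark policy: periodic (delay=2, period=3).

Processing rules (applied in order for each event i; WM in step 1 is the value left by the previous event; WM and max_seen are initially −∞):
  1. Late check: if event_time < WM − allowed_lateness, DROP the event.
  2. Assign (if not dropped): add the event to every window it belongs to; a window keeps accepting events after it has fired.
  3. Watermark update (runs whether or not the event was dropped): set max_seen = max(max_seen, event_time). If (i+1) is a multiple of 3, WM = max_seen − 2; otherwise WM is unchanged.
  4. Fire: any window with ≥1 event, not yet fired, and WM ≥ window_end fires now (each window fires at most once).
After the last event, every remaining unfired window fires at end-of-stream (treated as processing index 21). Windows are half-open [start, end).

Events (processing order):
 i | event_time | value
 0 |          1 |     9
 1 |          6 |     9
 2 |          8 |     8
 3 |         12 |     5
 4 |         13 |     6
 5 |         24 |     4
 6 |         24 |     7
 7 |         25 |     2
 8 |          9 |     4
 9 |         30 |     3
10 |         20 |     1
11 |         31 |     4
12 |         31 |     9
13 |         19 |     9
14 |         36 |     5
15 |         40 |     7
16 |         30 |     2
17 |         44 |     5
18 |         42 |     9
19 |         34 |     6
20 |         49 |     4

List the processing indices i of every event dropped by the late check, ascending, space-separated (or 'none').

i=0 t=1 v=9: → [0,9); WM=−∞
i=1 t=6 v=9: → [6,15),[0,9); WM=−∞
i=2 t=8 v=8: → [6,15),[0,9); WM=6
i=3 t=12 v=5: → [12,21),[6,15); WM=6
i=4 t=13 v=6: → [12,21),[6,15); WM=6
i=5 t=24 v=4: → [24,33),[18,27); WM=22; [0,9) fires=3 [6,15) fires=4 [12,21) fires=2
i=6 t=24 v=7: → [24,33),[18,27); WM=22
i=7 t=25 v=2: → [24,33),[18,27); WM=22
i=8 t=9 v=4: DROP (t<22-4); WM=23
i=9 t=30 v=3: → [30,39),[24,33); WM=23
i=10 t=20 v=1: → [18,27),[12,21); WM=23
i=11 t=31 v=4: → [30,39),[24,33); WM=29; [18,27) fires=4
i=12 t=31 v=9: → [30,39),[24,33); WM=29
i=13 t=19 v=9: DROP (t<29-4); WM=29
i=14 t=36 v=5: → [36,45),[30,39); WM=34; [24,33) fires=6
i=15 t=40 v=7: → [36,45); WM=34
i=16 t=30 v=2: → [30,39),[24,33); WM=34
i=17 t=44 v=5: → [42,51),[36,45); WM=42; [30,39) fires=5
i=18 t=42 v=9: → [42,51),[36,45); WM=42
i=19 t=34 v=6: DROP (t<42-4); WM=42
i=20 t=49 v=4: → [48,57),[42,51); WM=47; [36,45) fires=4

8 13 19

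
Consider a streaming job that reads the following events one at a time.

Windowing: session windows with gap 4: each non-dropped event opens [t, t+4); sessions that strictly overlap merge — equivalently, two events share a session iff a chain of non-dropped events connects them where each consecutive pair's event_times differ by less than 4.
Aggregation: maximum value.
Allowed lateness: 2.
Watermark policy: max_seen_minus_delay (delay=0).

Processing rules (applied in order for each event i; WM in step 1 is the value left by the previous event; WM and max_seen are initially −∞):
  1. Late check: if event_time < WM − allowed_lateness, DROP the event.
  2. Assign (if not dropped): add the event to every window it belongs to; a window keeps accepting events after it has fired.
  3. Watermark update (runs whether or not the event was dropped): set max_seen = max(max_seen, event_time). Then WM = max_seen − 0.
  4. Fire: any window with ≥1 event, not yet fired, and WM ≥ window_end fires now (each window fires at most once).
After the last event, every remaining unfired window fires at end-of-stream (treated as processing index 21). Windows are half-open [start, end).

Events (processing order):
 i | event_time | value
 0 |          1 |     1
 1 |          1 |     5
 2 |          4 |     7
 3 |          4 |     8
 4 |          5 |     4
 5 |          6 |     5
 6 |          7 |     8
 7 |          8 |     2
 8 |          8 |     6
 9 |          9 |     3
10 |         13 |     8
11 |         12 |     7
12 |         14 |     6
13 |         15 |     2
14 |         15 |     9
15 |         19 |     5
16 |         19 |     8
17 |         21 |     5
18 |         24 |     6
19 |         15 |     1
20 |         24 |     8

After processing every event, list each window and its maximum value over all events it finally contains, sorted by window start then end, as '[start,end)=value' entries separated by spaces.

i=0 t=1 v=1: → [1,5); WM=1
i=1 t=1 v=5: → [1,5); WM=1
i=2 t=4 v=7: → [1,8); WM=4
i=3 t=4 v=8: → [1,8); WM=4
i=4 t=5 v=4: → [1,9); WM=5
i=5 t=6 v=5: → [1,10); WM=6
i=6 t=7 v=8: → [1,11); WM=7
i=7 t=8 v=2: → [1,12); WM=8
i=8 t=8 v=6: → [1,12); WM=8
i=9 t=9 v=3: → [1,13); WM=9
i=10 t=13 v=8: → [13,17); WM=13
i=11 t=12 v=7: → [1,17); WM=13
i=12 t=14 v=6: → [1,18); WM=14
i=13 t=15 v=2: → [1,19); WM=15
i=14 t=15 v=9: → [1,19); WM=15
i=15 t=19 v=5: → [19,23); WM=19
i=16 t=19 v=8: → [19,23); WM=19
i=17 t=21 v=5: → [19,25); WM=21
i=18 t=24 v=6: → [19,28); WM=24
i=19 t=15 v=1: DROP (t<24-2); WM=24
i=20 t=24 v=8: → [19,28); WM=24

[1,19)=9 [19,28)=8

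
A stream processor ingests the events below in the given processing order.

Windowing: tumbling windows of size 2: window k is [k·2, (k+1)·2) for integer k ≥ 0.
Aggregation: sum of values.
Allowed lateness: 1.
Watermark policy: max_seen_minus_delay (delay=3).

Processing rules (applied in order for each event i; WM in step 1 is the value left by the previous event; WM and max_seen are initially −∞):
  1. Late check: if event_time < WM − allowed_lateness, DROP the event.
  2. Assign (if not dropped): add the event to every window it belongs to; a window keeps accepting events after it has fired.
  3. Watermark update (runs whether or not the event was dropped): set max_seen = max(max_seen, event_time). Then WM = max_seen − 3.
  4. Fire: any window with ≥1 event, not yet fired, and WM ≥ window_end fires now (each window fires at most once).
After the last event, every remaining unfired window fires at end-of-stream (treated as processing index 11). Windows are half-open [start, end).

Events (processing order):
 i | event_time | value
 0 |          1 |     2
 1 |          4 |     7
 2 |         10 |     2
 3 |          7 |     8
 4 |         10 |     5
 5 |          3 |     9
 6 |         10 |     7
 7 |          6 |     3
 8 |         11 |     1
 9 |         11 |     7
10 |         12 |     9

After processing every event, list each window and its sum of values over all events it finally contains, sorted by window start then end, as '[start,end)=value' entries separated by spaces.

i=0 t=1 v=2: → [0,2); WM=-2
i=1 t=4 v=7: → [4,6); WM=1
i=2 t=10 v=2: → [10,12); WM=7; [0,2) fires=2 [4,6) fires=7
i=3 t=7 v=8: → [6,8); WM=7
i=4 t=10 v=5: → [10,12); WM=7
i=5 t=3 v=9: DROP (t<7-1); WM=7
i=6 t=10 v=7: → [10,12); WM=7
i=7 t=6 v=3: → [6,8); WM=7
i=8 t=11 v=1: → [10,12); WM=8; [6,8) fires=11
i=9 t=11 v=7: → [10,12); WM=8
i=10 t=12 v=9: → [12,14); WM=9

[0,2)=2 [4,6)=7 [6,8)=11 [10,12)=22 [12,14)=9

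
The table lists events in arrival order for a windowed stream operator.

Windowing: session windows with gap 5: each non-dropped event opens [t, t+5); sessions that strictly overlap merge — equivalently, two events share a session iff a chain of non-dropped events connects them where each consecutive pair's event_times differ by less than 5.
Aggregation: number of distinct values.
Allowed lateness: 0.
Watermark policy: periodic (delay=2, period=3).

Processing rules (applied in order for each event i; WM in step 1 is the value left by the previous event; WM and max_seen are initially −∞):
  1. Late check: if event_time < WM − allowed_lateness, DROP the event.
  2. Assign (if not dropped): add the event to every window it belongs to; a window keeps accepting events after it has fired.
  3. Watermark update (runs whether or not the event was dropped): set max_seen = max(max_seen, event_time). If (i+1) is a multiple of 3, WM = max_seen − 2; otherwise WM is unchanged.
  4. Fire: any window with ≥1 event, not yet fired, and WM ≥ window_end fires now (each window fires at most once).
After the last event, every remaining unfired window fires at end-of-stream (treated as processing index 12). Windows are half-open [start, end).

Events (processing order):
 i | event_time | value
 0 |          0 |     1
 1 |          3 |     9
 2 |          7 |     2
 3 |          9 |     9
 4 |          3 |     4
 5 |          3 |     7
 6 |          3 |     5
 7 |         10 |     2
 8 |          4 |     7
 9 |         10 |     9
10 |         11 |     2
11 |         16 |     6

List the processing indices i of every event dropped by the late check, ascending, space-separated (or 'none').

4 5 6 8

i=0 t=0 v=1: → [0,5); WM=−∞
i=1 t=3 v=9: → [0,8); WM=−∞
i=2 t=7 v=2: → [0,12); WM=5
i=3 t=9 v=9: → [0,14); WM=5
i=4 t=3 v=4: DROP (t<5-0); WM=5
i=5 t=3 v=7: DROP (t<5-0); WM=7
i=6 t=3 v=5: DROP (t<7-0); WM=7
i=7 t=10 v=2: → [0,15); WM=7
i=8 t=4 v=7: DROP (t<7-0); WM=8
i=9 t=10 v=9: → [0,15); WM=8
i=10 t=11 v=2: → [0,16); WM=8
i=11 t=16 v=6: → [16,21); WM=14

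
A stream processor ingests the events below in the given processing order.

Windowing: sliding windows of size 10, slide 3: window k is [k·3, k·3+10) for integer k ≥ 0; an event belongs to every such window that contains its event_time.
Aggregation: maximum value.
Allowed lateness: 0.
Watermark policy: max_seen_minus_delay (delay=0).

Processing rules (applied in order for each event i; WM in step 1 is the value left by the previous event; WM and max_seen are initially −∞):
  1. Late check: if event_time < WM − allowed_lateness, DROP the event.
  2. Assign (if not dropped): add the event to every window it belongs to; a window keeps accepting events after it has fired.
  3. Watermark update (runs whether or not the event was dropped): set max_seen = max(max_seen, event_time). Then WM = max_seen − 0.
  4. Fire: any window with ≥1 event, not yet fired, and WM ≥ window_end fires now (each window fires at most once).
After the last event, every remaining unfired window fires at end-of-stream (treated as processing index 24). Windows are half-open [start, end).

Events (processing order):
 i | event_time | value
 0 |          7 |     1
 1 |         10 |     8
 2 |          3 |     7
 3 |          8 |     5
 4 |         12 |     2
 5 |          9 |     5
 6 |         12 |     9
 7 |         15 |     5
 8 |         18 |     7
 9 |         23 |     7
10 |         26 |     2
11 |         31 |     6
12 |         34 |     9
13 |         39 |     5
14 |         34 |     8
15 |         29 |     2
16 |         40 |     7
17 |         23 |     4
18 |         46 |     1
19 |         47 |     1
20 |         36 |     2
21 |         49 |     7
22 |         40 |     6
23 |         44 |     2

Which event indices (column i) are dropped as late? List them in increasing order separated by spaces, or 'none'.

i=0 t=7 v=1: → [6,16),[3,13),[0,10); WM=7
i=1 t=10 v=8: → [9,19),[6,16),[3,13); WM=10; [0,10) fires=1
i=2 t=3 v=7: DROP (t<10-0); WM=10
i=3 t=8 v=5: DROP (t<10-0); WM=10
i=4 t=12 v=2: → [12,22),[9,19),[6,16),[3,13); WM=12
i=5 t=9 v=5: DROP (t<12-0); WM=12
i=6 t=12 v=9: → [12,22),[9,19),[6,16),[3,13); WM=12
i=7 t=15 v=5: → [15,25),[12,22),[9,19),[6,16); WM=15; [3,13) fires=9
i=8 t=18 v=7: → [18,28),[15,25),[12,22),[9,19); WM=18; [6,16) fires=9
i=9 t=23 v=7: → [21,31),[18,28),[15,25); WM=23; [9,19) fires=9 [12,22) fires=9
i=10 t=26 v=2: → [24,34),[21,31),[18,28); WM=26; [15,25) fires=7
i=11 t=31 v=6: → [30,40),[27,37),[24,34); WM=31; [18,28) fires=7 [21,31) fires=7
i=12 t=34 v=9: → [33,43),[30,40),[27,37); WM=34; [24,34) fires=6
i=13 t=39 v=5: → [39,49),[36,46),[33,43),[30,40); WM=39; [27,37) fires=9
i=14 t=34 v=8: DROP (t<39-0); WM=39
i=15 t=29 v=2: DROP (t<39-0); WM=39
i=16 t=40 v=7: → [39,49),[36,46),[33,43); WM=40; [30,40) fires=9
i=17 t=23 v=4: DROP (t<40-0); WM=40
i=18 t=46 v=1: → [45,55),[42,52),[39,49); WM=46; [33,43) fires=9 [36,46) fires=7
i=19 t=47 v=1: → [45,55),[42,52),[39,49); WM=47
i=20 t=36 v=2: DROP (t<47-0); WM=47
i=21 t=49 v=7: → [48,58),[45,55),[42,52); WM=49; [39,49) fires=7
i=22 t=40 v=6: DROP (t<49-0); WM=49
i=23 t=44 v=2: DROP (t<49-0); WM=49

2 3 5 14 15 17 20 22 23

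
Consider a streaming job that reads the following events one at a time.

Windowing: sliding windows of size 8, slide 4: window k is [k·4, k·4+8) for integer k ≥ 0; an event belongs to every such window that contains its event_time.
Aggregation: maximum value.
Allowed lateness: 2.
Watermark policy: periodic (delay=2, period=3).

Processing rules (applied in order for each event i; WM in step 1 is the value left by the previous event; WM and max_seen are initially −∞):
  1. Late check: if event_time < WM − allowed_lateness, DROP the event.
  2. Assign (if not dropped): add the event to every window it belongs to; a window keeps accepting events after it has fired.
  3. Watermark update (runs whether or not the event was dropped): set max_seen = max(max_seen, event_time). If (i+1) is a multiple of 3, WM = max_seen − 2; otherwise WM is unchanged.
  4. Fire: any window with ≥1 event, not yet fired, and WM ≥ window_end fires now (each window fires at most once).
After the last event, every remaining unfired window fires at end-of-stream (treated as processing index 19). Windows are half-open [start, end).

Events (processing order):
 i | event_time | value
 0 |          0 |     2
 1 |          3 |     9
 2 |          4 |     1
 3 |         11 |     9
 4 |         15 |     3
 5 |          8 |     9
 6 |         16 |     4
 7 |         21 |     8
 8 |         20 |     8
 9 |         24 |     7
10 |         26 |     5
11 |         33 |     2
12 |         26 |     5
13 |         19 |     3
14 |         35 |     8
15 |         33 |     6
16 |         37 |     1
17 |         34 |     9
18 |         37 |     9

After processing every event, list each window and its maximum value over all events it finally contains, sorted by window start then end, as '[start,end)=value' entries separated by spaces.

[0,8)=9 [4,12)=9 [8,16)=9 [12,20)=4 [16,24)=8 [20,28)=8 [24,32)=7 [28,36)=9 [32,40)=9 [36,44)=9

i=0 t=0 v=2: → [0,8); WM=−∞
i=1 t=3 v=9: → [0,8); WM=−∞
i=2 t=4 v=1: → [4,12),[0,8); WM=2
i=3 t=11 v=9: → [8,16),[4,12); WM=2
i=4 t=15 v=3: → [12,20),[8,16); WM=2
i=5 t=8 v=9: → [8,16),[4,12); WM=13; [0,8) fires=9 [4,12) fires=9
i=6 t=16 v=4: → [16,24),[12,20); WM=13
i=7 t=21 v=8: → [20,28),[16,24); WM=13
i=8 t=20 v=8: → [20,28),[16,24); WM=19; [8,16) fires=9
i=9 t=24 v=7: → [24,32),[20,28); WM=19
i=10 t=26 v=5: → [24,32),[20,28); WM=19
i=11 t=33 v=2: → [32,40),[28,36); WM=31; [12,20) fires=4 [16,24) fires=8 [20,28) fires=8
i=12 t=26 v=5: DROP (t<31-2); WM=31
i=13 t=19 v=3: DROP (t<31-2); WM=31
i=14 t=35 v=8: → [32,40),[28,36); WM=33; [24,32) fires=7
i=15 t=33 v=6: → [32,40),[28,36); WM=33
i=16 t=37 v=1: → [36,44),[32,40); WM=33
i=17 t=34 v=9: → [32,40),[28,36); WM=35
i=18 t=37 v=9: → [36,44),[32,40); WM=35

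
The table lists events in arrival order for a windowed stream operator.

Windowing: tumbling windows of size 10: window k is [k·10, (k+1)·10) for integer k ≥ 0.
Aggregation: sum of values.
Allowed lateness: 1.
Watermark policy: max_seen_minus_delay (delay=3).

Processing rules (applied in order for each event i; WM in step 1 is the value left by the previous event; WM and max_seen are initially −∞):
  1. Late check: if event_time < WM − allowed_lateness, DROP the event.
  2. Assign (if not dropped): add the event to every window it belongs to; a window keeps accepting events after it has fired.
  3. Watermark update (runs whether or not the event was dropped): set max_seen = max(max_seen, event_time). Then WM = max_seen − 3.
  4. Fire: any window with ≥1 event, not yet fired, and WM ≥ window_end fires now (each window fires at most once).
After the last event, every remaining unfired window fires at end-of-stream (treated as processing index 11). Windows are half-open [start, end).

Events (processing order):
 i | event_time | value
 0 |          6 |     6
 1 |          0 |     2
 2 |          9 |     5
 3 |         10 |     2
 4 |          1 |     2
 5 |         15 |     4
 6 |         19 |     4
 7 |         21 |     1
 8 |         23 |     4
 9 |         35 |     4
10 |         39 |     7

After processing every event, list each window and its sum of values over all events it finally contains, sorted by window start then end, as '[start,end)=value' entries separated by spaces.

[0,10)=11 [10,20)=10 [20,30)=5 [30,40)=11

i=0 t=6 v=6: → [0,10); WM=3
i=1 t=0 v=2: DROP (t<3-1); WM=3
i=2 t=9 v=5: → [0,10); WM=6
i=3 t=10 v=2: → [10,20); WM=7
i=4 t=1 v=2: DROP (t<7-1); WM=7
i=5 t=15 v=4: → [10,20); WM=12; [0,10) fires=11
i=6 t=19 v=4: → [10,20); WM=16
i=7 t=21 v=1: → [20,30); WM=18
i=8 t=23 v=4: → [20,30); WM=20; [10,20) fires=10
i=9 t=35 v=4: → [30,40); WM=32; [20,30) fires=5
i=10 t=39 v=7: → [30,40); WM=36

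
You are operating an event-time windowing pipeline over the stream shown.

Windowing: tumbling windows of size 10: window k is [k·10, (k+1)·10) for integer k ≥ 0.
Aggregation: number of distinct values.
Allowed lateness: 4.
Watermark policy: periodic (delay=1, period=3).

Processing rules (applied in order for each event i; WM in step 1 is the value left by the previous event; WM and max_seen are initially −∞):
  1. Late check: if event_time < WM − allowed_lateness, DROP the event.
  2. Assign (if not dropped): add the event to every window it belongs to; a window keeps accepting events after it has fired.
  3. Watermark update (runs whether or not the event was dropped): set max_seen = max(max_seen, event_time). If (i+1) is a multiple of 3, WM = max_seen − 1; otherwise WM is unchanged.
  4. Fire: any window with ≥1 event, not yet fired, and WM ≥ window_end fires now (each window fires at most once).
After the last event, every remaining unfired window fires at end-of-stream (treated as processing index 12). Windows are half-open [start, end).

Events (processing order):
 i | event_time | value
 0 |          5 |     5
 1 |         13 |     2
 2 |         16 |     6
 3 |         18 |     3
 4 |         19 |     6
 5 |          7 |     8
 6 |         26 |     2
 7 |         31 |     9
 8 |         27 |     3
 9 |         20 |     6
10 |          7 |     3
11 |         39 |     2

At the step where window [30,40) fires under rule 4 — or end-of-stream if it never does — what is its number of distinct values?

i=0 t=5 v=5: → [0,10); WM=−∞
i=1 t=13 v=2: → [10,20); WM=−∞
i=2 t=16 v=6: → [10,20); WM=15; [0,10) fires=1
i=3 t=18 v=3: → [10,20); WM=15
i=4 t=19 v=6: → [10,20); WM=15
i=5 t=7 v=8: DROP (t<15-4); WM=18
i=6 t=26 v=2: → [20,30); WM=18
i=7 t=31 v=9: → [30,40); WM=18
i=8 t=27 v=3: → [20,30); WM=30; [10,20) fires=3 [20,30) fires=2
i=9 t=20 v=6: DROP (t<30-4); WM=30
i=10 t=7 v=3: DROP (t<30-4); WM=30
i=11 t=39 v=2: → [30,40); WM=38

2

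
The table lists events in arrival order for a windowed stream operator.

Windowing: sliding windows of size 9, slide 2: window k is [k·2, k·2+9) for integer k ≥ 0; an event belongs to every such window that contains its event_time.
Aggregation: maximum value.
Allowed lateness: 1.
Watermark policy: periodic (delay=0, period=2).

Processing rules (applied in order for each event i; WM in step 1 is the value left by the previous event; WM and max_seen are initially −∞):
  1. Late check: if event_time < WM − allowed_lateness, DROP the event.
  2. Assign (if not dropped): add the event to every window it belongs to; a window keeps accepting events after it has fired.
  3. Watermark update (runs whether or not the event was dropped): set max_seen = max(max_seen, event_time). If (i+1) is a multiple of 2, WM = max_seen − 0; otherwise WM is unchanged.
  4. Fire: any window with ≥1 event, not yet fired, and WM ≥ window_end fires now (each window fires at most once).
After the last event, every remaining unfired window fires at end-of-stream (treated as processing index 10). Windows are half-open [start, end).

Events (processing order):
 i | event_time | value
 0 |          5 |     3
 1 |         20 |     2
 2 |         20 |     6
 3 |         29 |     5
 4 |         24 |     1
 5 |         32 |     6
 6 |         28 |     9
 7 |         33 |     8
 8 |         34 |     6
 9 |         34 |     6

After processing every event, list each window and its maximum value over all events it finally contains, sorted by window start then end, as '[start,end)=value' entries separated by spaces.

i=0 t=5 v=3: → [4,13),[2,11),[0,9); WM=−∞
i=1 t=20 v=2: → [20,29),[18,27),[16,25),[14,23),[12,21); WM=20; [0,9) fires=3 [2,11) fires=3 [4,13) fires=3
i=2 t=20 v=6: → [20,29),[18,27),[16,25),[14,23),[12,21); WM=20
i=3 t=29 v=5: → [28,37),[26,35),[24,33),[22,31); WM=29; [12,21) fires=6 [14,23) fires=6 [16,25) fires=6 [18,27) fires=6 [20,29) fires=6
i=4 t=24 v=1: DROP (t<29-1); WM=29
i=5 t=32 v=6: → [32,41),[30,39),[28,37),[26,35),[24,33); WM=32; [22,31) fires=5
i=6 t=28 v=9: DROP (t<32-1); WM=32
i=7 t=33 v=8: → [32,41),[30,39),[28,37),[26,35); WM=33; [24,33) fires=6
i=8 t=34 v=6: → [34,43),[32,41),[30,39),[28,37),[26,35); WM=33
i=9 t=34 v=6: → [34,43),[32,41),[30,39),[28,37),[26,35); WM=34

[0,9)=3 [2,11)=3 [4,13)=3 [12,21)=6 [14,23)=6 [16,25)=6 [18,27)=6 [20,29)=6 [22,31)=5 [24,33)=6 [26,35)=8 [28,37)=8 [30,39)=8 [32,41)=8 [34,43)=6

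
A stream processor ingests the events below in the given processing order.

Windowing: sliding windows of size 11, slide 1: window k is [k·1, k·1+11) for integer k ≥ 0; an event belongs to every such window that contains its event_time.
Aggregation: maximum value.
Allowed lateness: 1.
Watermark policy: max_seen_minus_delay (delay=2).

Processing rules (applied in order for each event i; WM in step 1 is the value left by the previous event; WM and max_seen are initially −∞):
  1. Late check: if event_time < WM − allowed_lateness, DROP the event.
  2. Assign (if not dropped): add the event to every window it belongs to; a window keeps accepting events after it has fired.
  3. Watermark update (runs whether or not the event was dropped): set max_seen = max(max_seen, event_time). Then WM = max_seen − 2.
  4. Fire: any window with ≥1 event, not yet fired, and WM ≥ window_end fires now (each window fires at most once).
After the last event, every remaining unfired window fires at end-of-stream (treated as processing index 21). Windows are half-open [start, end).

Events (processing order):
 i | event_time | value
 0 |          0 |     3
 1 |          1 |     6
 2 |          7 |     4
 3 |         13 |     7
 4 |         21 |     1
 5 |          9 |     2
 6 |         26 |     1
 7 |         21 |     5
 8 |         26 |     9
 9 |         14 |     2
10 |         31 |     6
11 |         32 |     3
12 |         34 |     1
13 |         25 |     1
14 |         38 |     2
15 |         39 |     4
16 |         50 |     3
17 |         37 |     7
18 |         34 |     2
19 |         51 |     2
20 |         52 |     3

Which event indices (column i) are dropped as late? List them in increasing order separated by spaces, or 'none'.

i=0 t=0 v=3: → [0,11); WM=-2
i=1 t=1 v=6: → [1,12),[0,11); WM=-1
i=2 t=7 v=4: → [7,18),[6,17),[5,16),[4,15),[3,14),[2,13),[1,12),[0,11); WM=5
i=3 t=13 v=7: → [13,24),[12,23),[11,22),[10,21),[9,20),[8,19),[7,18),[6,17),[5,16),[4,15),[3,14); WM=11; [0,11) fires=6
i=4 t=21 v=1: → [21,32),[20,31),[19,30),[18,29),[17,28),[16,27),[15,26),[14,25),[13,24),[12,23),[11,22); WM=19; [1,12) fires=6 [2,13) fires=4 [3,14) fires=7 [4,15) fires=7 [5,16) fires=7 [6,17) fires=7 [7,18) fires=7 [8,19) fires=7
i=5 t=9 v=2: DROP (t<19-1); WM=19
i=6 t=26 v=1: → [26,37),[25,36),[24,35),[23,34),[22,33),[21,32),[20,31),[19,30),[18,29),[17,28),[16,27); WM=24; [9,20) fires=7 [10,21) fires=7 [11,22) fires=7 [12,23) fires=7 [13,24) fires=7
i=7 t=21 v=5: DROP (t<24-1); WM=24
i=8 t=26 v=9: → [26,37),[25,36),[24,35),[23,34),[22,33),[21,32),[20,31),[19,30),[18,29),[17,28),[16,27); WM=24
i=9 t=14 v=2: DROP (t<24-1); WM=24
i=10 t=31 v=6: → [31,42),[30,41),[29,40),[28,39),[27,38),[26,37),[25,36),[24,35),[23,34),[22,33),[21,32); WM=29; [14,25) fires=1 [15,26) fires=1 [16,27) fires=9 [17,28) fires=9 [18,29) fires=9
i=11 t=32 v=3: → [32,43),[31,42),[30,41),[29,40),[28,39),[27,38),[26,37),[25,36),[24,35),[23,34),[22,33); WM=30; [19,30) fires=9
i=12 t=34 v=1: → [34,45),[33,44),[32,43),[31,42),[30,41),[29,40),[28,39),[27,38),[26,37),[25,36),[24,35); WM=32; [20,31) fires=9 [21,32) fires=9
i=13 t=25 v=1: DROP (t<32-1); WM=32
i=14 t=38 v=2: → [38,49),[37,48),[36,47),[35,46),[34,45),[33,44),[32,43),[31,42),[30,41),[29,40),[28,39); WM=36; [22,33) fires=9 [23,34) fires=9 [24,35) fires=9 [25,36) fires=9
i=15 t=39 v=4: → [39,50),[38,49),[37,48),[36,47),[35,46),[34,45),[33,44),[32,43),[31,42),[30,41),[29,40); WM=37; [26,37) fires=9
i=16 t=50 v=3: → [50,61),[49,60),[48,59),[47,58),[46,57),[45,56),[44,55),[43,54),[42,53),[41,52),[40,51); WM=48; [27,38) fires=6 [28,39) fires=6 [29,40) fires=6 [30,41) fires=6 [31,42) fires=6 [32,43) fires=4 [33,44) fires=4 [34,45) fires=4 [35,46) fires=4 [36,47) fires=4 [37,48) fires=4
i=17 t=37 v=7: DROP (t<48-1); WM=48
i=18 t=34 v=2: DROP (t<48-1); WM=48
i=19 t=51 v=2: → [51,62),[50,61),[49,60),[48,59),[47,58),[46,57),[45,56),[44,55),[43,54),[42,53),[41,52); WM=49; [38,49) fires=4
i=20 t=52 v=3: → [52,63),[51,62),[50,61),[49,60),[48,59),[47,58),[46,57),[45,56),[44,55),[43,54),[42,53); WM=50; [39,50) fires=4

5 7 9 13 17 18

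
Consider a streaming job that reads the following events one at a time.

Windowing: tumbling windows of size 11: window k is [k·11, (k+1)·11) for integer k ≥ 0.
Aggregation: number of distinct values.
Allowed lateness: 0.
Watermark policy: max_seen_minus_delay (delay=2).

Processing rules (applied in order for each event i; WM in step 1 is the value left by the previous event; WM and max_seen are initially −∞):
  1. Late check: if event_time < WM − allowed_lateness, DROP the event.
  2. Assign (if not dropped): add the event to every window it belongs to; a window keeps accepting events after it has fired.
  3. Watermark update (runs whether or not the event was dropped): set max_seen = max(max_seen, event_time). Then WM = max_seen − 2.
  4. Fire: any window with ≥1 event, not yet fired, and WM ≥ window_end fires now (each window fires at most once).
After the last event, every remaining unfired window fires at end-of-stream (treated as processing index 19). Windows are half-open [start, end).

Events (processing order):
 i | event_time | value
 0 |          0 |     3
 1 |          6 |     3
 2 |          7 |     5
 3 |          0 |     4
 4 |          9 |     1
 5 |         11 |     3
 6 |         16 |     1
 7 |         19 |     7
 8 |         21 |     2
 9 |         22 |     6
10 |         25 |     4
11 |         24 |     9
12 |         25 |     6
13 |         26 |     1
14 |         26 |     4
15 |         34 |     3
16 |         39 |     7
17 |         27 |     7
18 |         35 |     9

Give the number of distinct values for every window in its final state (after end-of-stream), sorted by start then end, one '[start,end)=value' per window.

i=0 t=0 v=3: → [0,11); WM=-2
i=1 t=6 v=3: → [0,11); WM=4
i=2 t=7 v=5: → [0,11); WM=5
i=3 t=0 v=4: DROP (t<5-0); WM=5
i=4 t=9 v=1: → [0,11); WM=7
i=5 t=11 v=3: → [11,22); WM=9
i=6 t=16 v=1: → [11,22); WM=14; [0,11) fires=3
i=7 t=19 v=7: → [11,22); WM=17
i=8 t=21 v=2: → [11,22); WM=19
i=9 t=22 v=6: → [22,33); WM=20
i=10 t=25 v=4: → [22,33); WM=23; [11,22) fires=4
i=11 t=24 v=9: → [22,33); WM=23
i=12 t=25 v=6: → [22,33); WM=23
i=13 t=26 v=1: → [22,33); WM=24
i=14 t=26 v=4: → [22,33); WM=24
i=15 t=34 v=3: → [33,44); WM=32
i=16 t=39 v=7: → [33,44); WM=37; [22,33) fires=4
i=17 t=27 v=7: DROP (t<37-0); WM=37
i=18 t=35 v=9: DROP (t<37-0); WM=37

[0,11)=3 [11,22)=4 [22,33)=4 [33,44)=2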